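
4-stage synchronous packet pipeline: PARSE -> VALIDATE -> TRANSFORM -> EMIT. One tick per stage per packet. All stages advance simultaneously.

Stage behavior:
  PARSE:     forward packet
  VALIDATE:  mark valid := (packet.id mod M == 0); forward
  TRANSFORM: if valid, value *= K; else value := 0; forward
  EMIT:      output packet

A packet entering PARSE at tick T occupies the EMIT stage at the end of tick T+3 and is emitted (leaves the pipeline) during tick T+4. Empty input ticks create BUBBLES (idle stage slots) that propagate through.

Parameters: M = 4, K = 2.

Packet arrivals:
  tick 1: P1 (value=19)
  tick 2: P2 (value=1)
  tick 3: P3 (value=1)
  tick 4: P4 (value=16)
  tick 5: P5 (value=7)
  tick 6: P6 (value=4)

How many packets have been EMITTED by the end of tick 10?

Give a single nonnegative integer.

Answer: 6

Derivation:
Tick 1: [PARSE:P1(v=19,ok=F), VALIDATE:-, TRANSFORM:-, EMIT:-] out:-; in:P1
Tick 2: [PARSE:P2(v=1,ok=F), VALIDATE:P1(v=19,ok=F), TRANSFORM:-, EMIT:-] out:-; in:P2
Tick 3: [PARSE:P3(v=1,ok=F), VALIDATE:P2(v=1,ok=F), TRANSFORM:P1(v=0,ok=F), EMIT:-] out:-; in:P3
Tick 4: [PARSE:P4(v=16,ok=F), VALIDATE:P3(v=1,ok=F), TRANSFORM:P2(v=0,ok=F), EMIT:P1(v=0,ok=F)] out:-; in:P4
Tick 5: [PARSE:P5(v=7,ok=F), VALIDATE:P4(v=16,ok=T), TRANSFORM:P3(v=0,ok=F), EMIT:P2(v=0,ok=F)] out:P1(v=0); in:P5
Tick 6: [PARSE:P6(v=4,ok=F), VALIDATE:P5(v=7,ok=F), TRANSFORM:P4(v=32,ok=T), EMIT:P3(v=0,ok=F)] out:P2(v=0); in:P6
Tick 7: [PARSE:-, VALIDATE:P6(v=4,ok=F), TRANSFORM:P5(v=0,ok=F), EMIT:P4(v=32,ok=T)] out:P3(v=0); in:-
Tick 8: [PARSE:-, VALIDATE:-, TRANSFORM:P6(v=0,ok=F), EMIT:P5(v=0,ok=F)] out:P4(v=32); in:-
Tick 9: [PARSE:-, VALIDATE:-, TRANSFORM:-, EMIT:P6(v=0,ok=F)] out:P5(v=0); in:-
Tick 10: [PARSE:-, VALIDATE:-, TRANSFORM:-, EMIT:-] out:P6(v=0); in:-
Emitted by tick 10: ['P1', 'P2', 'P3', 'P4', 'P5', 'P6']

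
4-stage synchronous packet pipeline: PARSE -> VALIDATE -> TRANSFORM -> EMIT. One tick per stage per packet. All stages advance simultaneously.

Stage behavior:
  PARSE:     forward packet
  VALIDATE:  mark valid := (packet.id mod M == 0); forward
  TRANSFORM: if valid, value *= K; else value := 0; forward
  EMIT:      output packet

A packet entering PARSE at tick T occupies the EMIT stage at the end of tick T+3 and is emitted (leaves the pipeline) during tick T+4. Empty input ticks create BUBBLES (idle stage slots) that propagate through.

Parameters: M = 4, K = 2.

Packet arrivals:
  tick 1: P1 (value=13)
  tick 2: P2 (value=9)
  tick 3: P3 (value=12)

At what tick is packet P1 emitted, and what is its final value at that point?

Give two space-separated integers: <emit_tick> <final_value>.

Tick 1: [PARSE:P1(v=13,ok=F), VALIDATE:-, TRANSFORM:-, EMIT:-] out:-; in:P1
Tick 2: [PARSE:P2(v=9,ok=F), VALIDATE:P1(v=13,ok=F), TRANSFORM:-, EMIT:-] out:-; in:P2
Tick 3: [PARSE:P3(v=12,ok=F), VALIDATE:P2(v=9,ok=F), TRANSFORM:P1(v=0,ok=F), EMIT:-] out:-; in:P3
Tick 4: [PARSE:-, VALIDATE:P3(v=12,ok=F), TRANSFORM:P2(v=0,ok=F), EMIT:P1(v=0,ok=F)] out:-; in:-
Tick 5: [PARSE:-, VALIDATE:-, TRANSFORM:P3(v=0,ok=F), EMIT:P2(v=0,ok=F)] out:P1(v=0); in:-
Tick 6: [PARSE:-, VALIDATE:-, TRANSFORM:-, EMIT:P3(v=0,ok=F)] out:P2(v=0); in:-
Tick 7: [PARSE:-, VALIDATE:-, TRANSFORM:-, EMIT:-] out:P3(v=0); in:-
P1: arrives tick 1, valid=False (id=1, id%4=1), emit tick 5, final value 0

Answer: 5 0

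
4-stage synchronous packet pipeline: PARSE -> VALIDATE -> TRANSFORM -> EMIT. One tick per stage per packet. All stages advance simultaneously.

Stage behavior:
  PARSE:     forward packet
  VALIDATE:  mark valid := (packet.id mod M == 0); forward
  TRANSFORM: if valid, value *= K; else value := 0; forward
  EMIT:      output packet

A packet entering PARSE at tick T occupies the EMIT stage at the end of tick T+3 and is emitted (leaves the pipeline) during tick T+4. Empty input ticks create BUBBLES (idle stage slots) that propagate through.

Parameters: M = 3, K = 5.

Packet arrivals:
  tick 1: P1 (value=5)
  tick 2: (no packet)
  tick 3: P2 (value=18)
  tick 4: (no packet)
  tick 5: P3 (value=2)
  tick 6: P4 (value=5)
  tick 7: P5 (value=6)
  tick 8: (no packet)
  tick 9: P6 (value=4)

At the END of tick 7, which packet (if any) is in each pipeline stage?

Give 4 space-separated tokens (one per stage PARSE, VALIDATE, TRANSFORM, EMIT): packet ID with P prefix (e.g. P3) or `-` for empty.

Answer: P5 P4 P3 -

Derivation:
Tick 1: [PARSE:P1(v=5,ok=F), VALIDATE:-, TRANSFORM:-, EMIT:-] out:-; in:P1
Tick 2: [PARSE:-, VALIDATE:P1(v=5,ok=F), TRANSFORM:-, EMIT:-] out:-; in:-
Tick 3: [PARSE:P2(v=18,ok=F), VALIDATE:-, TRANSFORM:P1(v=0,ok=F), EMIT:-] out:-; in:P2
Tick 4: [PARSE:-, VALIDATE:P2(v=18,ok=F), TRANSFORM:-, EMIT:P1(v=0,ok=F)] out:-; in:-
Tick 5: [PARSE:P3(v=2,ok=F), VALIDATE:-, TRANSFORM:P2(v=0,ok=F), EMIT:-] out:P1(v=0); in:P3
Tick 6: [PARSE:P4(v=5,ok=F), VALIDATE:P3(v=2,ok=T), TRANSFORM:-, EMIT:P2(v=0,ok=F)] out:-; in:P4
Tick 7: [PARSE:P5(v=6,ok=F), VALIDATE:P4(v=5,ok=F), TRANSFORM:P3(v=10,ok=T), EMIT:-] out:P2(v=0); in:P5
At end of tick 7: ['P5', 'P4', 'P3', '-']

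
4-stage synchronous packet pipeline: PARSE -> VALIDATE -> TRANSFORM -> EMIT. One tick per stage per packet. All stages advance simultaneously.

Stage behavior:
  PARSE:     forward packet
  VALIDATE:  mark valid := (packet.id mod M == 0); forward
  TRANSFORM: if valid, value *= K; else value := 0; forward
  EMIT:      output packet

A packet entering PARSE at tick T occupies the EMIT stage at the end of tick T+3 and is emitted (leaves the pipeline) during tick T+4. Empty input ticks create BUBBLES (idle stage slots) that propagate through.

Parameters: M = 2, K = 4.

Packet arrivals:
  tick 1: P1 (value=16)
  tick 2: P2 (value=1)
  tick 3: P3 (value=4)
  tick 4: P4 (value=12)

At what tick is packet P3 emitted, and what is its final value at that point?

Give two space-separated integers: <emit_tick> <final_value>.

Answer: 7 0

Derivation:
Tick 1: [PARSE:P1(v=16,ok=F), VALIDATE:-, TRANSFORM:-, EMIT:-] out:-; in:P1
Tick 2: [PARSE:P2(v=1,ok=F), VALIDATE:P1(v=16,ok=F), TRANSFORM:-, EMIT:-] out:-; in:P2
Tick 3: [PARSE:P3(v=4,ok=F), VALIDATE:P2(v=1,ok=T), TRANSFORM:P1(v=0,ok=F), EMIT:-] out:-; in:P3
Tick 4: [PARSE:P4(v=12,ok=F), VALIDATE:P3(v=4,ok=F), TRANSFORM:P2(v=4,ok=T), EMIT:P1(v=0,ok=F)] out:-; in:P4
Tick 5: [PARSE:-, VALIDATE:P4(v=12,ok=T), TRANSFORM:P3(v=0,ok=F), EMIT:P2(v=4,ok=T)] out:P1(v=0); in:-
Tick 6: [PARSE:-, VALIDATE:-, TRANSFORM:P4(v=48,ok=T), EMIT:P3(v=0,ok=F)] out:P2(v=4); in:-
Tick 7: [PARSE:-, VALIDATE:-, TRANSFORM:-, EMIT:P4(v=48,ok=T)] out:P3(v=0); in:-
Tick 8: [PARSE:-, VALIDATE:-, TRANSFORM:-, EMIT:-] out:P4(v=48); in:-
P3: arrives tick 3, valid=False (id=3, id%2=1), emit tick 7, final value 0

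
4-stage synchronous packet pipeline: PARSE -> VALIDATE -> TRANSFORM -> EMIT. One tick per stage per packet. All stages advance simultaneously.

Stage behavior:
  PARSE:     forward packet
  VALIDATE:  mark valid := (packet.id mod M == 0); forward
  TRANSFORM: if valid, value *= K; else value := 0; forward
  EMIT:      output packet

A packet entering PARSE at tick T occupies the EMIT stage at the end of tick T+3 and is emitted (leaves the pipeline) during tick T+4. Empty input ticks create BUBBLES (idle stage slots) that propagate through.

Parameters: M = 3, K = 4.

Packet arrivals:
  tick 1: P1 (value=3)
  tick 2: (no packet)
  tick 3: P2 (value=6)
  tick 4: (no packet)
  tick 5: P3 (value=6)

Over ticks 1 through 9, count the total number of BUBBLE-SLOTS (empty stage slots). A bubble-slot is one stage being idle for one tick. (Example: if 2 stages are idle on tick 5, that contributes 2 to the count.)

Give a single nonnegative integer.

Tick 1: [PARSE:P1(v=3,ok=F), VALIDATE:-, TRANSFORM:-, EMIT:-] out:-; bubbles=3
Tick 2: [PARSE:-, VALIDATE:P1(v=3,ok=F), TRANSFORM:-, EMIT:-] out:-; bubbles=3
Tick 3: [PARSE:P2(v=6,ok=F), VALIDATE:-, TRANSFORM:P1(v=0,ok=F), EMIT:-] out:-; bubbles=2
Tick 4: [PARSE:-, VALIDATE:P2(v=6,ok=F), TRANSFORM:-, EMIT:P1(v=0,ok=F)] out:-; bubbles=2
Tick 5: [PARSE:P3(v=6,ok=F), VALIDATE:-, TRANSFORM:P2(v=0,ok=F), EMIT:-] out:P1(v=0); bubbles=2
Tick 6: [PARSE:-, VALIDATE:P3(v=6,ok=T), TRANSFORM:-, EMIT:P2(v=0,ok=F)] out:-; bubbles=2
Tick 7: [PARSE:-, VALIDATE:-, TRANSFORM:P3(v=24,ok=T), EMIT:-] out:P2(v=0); bubbles=3
Tick 8: [PARSE:-, VALIDATE:-, TRANSFORM:-, EMIT:P3(v=24,ok=T)] out:-; bubbles=3
Tick 9: [PARSE:-, VALIDATE:-, TRANSFORM:-, EMIT:-] out:P3(v=24); bubbles=4
Total bubble-slots: 24

Answer: 24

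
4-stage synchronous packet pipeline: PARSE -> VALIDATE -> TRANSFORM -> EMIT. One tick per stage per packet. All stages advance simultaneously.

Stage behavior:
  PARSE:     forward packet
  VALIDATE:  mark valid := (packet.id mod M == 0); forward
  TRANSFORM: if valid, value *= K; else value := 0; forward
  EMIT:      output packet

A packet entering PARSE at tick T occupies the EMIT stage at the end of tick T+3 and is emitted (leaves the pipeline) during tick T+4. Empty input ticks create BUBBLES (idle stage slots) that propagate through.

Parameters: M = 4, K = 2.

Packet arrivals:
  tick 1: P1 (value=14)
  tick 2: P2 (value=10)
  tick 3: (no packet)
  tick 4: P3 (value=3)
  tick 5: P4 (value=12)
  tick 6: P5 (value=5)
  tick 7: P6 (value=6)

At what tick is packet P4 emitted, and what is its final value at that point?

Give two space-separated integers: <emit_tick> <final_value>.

Answer: 9 24

Derivation:
Tick 1: [PARSE:P1(v=14,ok=F), VALIDATE:-, TRANSFORM:-, EMIT:-] out:-; in:P1
Tick 2: [PARSE:P2(v=10,ok=F), VALIDATE:P1(v=14,ok=F), TRANSFORM:-, EMIT:-] out:-; in:P2
Tick 3: [PARSE:-, VALIDATE:P2(v=10,ok=F), TRANSFORM:P1(v=0,ok=F), EMIT:-] out:-; in:-
Tick 4: [PARSE:P3(v=3,ok=F), VALIDATE:-, TRANSFORM:P2(v=0,ok=F), EMIT:P1(v=0,ok=F)] out:-; in:P3
Tick 5: [PARSE:P4(v=12,ok=F), VALIDATE:P3(v=3,ok=F), TRANSFORM:-, EMIT:P2(v=0,ok=F)] out:P1(v=0); in:P4
Tick 6: [PARSE:P5(v=5,ok=F), VALIDATE:P4(v=12,ok=T), TRANSFORM:P3(v=0,ok=F), EMIT:-] out:P2(v=0); in:P5
Tick 7: [PARSE:P6(v=6,ok=F), VALIDATE:P5(v=5,ok=F), TRANSFORM:P4(v=24,ok=T), EMIT:P3(v=0,ok=F)] out:-; in:P6
Tick 8: [PARSE:-, VALIDATE:P6(v=6,ok=F), TRANSFORM:P5(v=0,ok=F), EMIT:P4(v=24,ok=T)] out:P3(v=0); in:-
Tick 9: [PARSE:-, VALIDATE:-, TRANSFORM:P6(v=0,ok=F), EMIT:P5(v=0,ok=F)] out:P4(v=24); in:-
Tick 10: [PARSE:-, VALIDATE:-, TRANSFORM:-, EMIT:P6(v=0,ok=F)] out:P5(v=0); in:-
Tick 11: [PARSE:-, VALIDATE:-, TRANSFORM:-, EMIT:-] out:P6(v=0); in:-
P4: arrives tick 5, valid=True (id=4, id%4=0), emit tick 9, final value 24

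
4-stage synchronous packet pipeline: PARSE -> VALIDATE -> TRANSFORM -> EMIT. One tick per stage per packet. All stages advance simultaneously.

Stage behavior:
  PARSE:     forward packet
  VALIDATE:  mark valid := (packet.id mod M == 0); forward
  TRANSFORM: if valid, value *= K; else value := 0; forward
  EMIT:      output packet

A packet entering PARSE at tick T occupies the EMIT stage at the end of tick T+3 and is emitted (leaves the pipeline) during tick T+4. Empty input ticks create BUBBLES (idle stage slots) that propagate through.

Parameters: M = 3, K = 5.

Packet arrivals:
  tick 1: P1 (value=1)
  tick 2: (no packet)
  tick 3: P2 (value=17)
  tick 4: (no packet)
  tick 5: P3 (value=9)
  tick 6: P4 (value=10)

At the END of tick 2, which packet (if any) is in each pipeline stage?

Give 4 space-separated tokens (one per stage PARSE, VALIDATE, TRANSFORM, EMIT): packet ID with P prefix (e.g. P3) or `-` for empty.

Tick 1: [PARSE:P1(v=1,ok=F), VALIDATE:-, TRANSFORM:-, EMIT:-] out:-; in:P1
Tick 2: [PARSE:-, VALIDATE:P1(v=1,ok=F), TRANSFORM:-, EMIT:-] out:-; in:-
At end of tick 2: ['-', 'P1', '-', '-']

Answer: - P1 - -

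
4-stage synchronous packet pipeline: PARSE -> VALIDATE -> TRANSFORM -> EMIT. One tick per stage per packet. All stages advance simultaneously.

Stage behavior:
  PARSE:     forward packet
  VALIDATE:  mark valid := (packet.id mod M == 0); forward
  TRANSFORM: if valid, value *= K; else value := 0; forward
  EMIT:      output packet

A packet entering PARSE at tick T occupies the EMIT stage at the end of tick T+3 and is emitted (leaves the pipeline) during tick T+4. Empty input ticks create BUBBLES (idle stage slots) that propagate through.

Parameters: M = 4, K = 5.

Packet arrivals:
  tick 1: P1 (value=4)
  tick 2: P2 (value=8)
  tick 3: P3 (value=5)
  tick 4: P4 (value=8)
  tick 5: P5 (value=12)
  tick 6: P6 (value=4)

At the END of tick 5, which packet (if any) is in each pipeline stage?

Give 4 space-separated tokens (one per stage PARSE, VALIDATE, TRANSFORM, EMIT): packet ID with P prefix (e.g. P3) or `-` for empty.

Tick 1: [PARSE:P1(v=4,ok=F), VALIDATE:-, TRANSFORM:-, EMIT:-] out:-; in:P1
Tick 2: [PARSE:P2(v=8,ok=F), VALIDATE:P1(v=4,ok=F), TRANSFORM:-, EMIT:-] out:-; in:P2
Tick 3: [PARSE:P3(v=5,ok=F), VALIDATE:P2(v=8,ok=F), TRANSFORM:P1(v=0,ok=F), EMIT:-] out:-; in:P3
Tick 4: [PARSE:P4(v=8,ok=F), VALIDATE:P3(v=5,ok=F), TRANSFORM:P2(v=0,ok=F), EMIT:P1(v=0,ok=F)] out:-; in:P4
Tick 5: [PARSE:P5(v=12,ok=F), VALIDATE:P4(v=8,ok=T), TRANSFORM:P3(v=0,ok=F), EMIT:P2(v=0,ok=F)] out:P1(v=0); in:P5
At end of tick 5: ['P5', 'P4', 'P3', 'P2']

Answer: P5 P4 P3 P2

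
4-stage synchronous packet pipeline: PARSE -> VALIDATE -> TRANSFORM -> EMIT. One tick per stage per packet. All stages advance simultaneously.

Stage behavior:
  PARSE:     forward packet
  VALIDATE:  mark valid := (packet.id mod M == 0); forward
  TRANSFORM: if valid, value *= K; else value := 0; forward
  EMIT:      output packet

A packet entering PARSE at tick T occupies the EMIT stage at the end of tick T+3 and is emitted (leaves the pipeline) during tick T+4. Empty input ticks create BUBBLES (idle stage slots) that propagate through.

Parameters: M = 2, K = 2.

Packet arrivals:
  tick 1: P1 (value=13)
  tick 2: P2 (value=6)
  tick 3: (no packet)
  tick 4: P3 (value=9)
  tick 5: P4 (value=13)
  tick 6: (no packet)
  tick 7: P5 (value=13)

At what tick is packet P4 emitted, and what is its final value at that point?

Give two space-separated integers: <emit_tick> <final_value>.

Tick 1: [PARSE:P1(v=13,ok=F), VALIDATE:-, TRANSFORM:-, EMIT:-] out:-; in:P1
Tick 2: [PARSE:P2(v=6,ok=F), VALIDATE:P1(v=13,ok=F), TRANSFORM:-, EMIT:-] out:-; in:P2
Tick 3: [PARSE:-, VALIDATE:P2(v=6,ok=T), TRANSFORM:P1(v=0,ok=F), EMIT:-] out:-; in:-
Tick 4: [PARSE:P3(v=9,ok=F), VALIDATE:-, TRANSFORM:P2(v=12,ok=T), EMIT:P1(v=0,ok=F)] out:-; in:P3
Tick 5: [PARSE:P4(v=13,ok=F), VALIDATE:P3(v=9,ok=F), TRANSFORM:-, EMIT:P2(v=12,ok=T)] out:P1(v=0); in:P4
Tick 6: [PARSE:-, VALIDATE:P4(v=13,ok=T), TRANSFORM:P3(v=0,ok=F), EMIT:-] out:P2(v=12); in:-
Tick 7: [PARSE:P5(v=13,ok=F), VALIDATE:-, TRANSFORM:P4(v=26,ok=T), EMIT:P3(v=0,ok=F)] out:-; in:P5
Tick 8: [PARSE:-, VALIDATE:P5(v=13,ok=F), TRANSFORM:-, EMIT:P4(v=26,ok=T)] out:P3(v=0); in:-
Tick 9: [PARSE:-, VALIDATE:-, TRANSFORM:P5(v=0,ok=F), EMIT:-] out:P4(v=26); in:-
Tick 10: [PARSE:-, VALIDATE:-, TRANSFORM:-, EMIT:P5(v=0,ok=F)] out:-; in:-
Tick 11: [PARSE:-, VALIDATE:-, TRANSFORM:-, EMIT:-] out:P5(v=0); in:-
P4: arrives tick 5, valid=True (id=4, id%2=0), emit tick 9, final value 26

Answer: 9 26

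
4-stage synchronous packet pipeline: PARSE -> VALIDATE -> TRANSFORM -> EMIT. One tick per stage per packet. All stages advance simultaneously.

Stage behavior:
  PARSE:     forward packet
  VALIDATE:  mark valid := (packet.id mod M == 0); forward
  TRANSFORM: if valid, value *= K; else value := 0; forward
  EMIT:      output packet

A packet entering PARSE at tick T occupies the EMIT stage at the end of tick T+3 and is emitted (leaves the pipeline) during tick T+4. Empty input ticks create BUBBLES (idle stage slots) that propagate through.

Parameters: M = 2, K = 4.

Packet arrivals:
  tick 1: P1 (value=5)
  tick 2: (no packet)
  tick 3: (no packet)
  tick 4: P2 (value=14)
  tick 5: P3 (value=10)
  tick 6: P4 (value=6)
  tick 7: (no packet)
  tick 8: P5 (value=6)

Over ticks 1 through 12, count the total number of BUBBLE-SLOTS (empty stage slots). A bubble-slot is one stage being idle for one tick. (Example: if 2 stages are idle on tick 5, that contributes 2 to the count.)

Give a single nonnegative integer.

Tick 1: [PARSE:P1(v=5,ok=F), VALIDATE:-, TRANSFORM:-, EMIT:-] out:-; bubbles=3
Tick 2: [PARSE:-, VALIDATE:P1(v=5,ok=F), TRANSFORM:-, EMIT:-] out:-; bubbles=3
Tick 3: [PARSE:-, VALIDATE:-, TRANSFORM:P1(v=0,ok=F), EMIT:-] out:-; bubbles=3
Tick 4: [PARSE:P2(v=14,ok=F), VALIDATE:-, TRANSFORM:-, EMIT:P1(v=0,ok=F)] out:-; bubbles=2
Tick 5: [PARSE:P3(v=10,ok=F), VALIDATE:P2(v=14,ok=T), TRANSFORM:-, EMIT:-] out:P1(v=0); bubbles=2
Tick 6: [PARSE:P4(v=6,ok=F), VALIDATE:P3(v=10,ok=F), TRANSFORM:P2(v=56,ok=T), EMIT:-] out:-; bubbles=1
Tick 7: [PARSE:-, VALIDATE:P4(v=6,ok=T), TRANSFORM:P3(v=0,ok=F), EMIT:P2(v=56,ok=T)] out:-; bubbles=1
Tick 8: [PARSE:P5(v=6,ok=F), VALIDATE:-, TRANSFORM:P4(v=24,ok=T), EMIT:P3(v=0,ok=F)] out:P2(v=56); bubbles=1
Tick 9: [PARSE:-, VALIDATE:P5(v=6,ok=F), TRANSFORM:-, EMIT:P4(v=24,ok=T)] out:P3(v=0); bubbles=2
Tick 10: [PARSE:-, VALIDATE:-, TRANSFORM:P5(v=0,ok=F), EMIT:-] out:P4(v=24); bubbles=3
Tick 11: [PARSE:-, VALIDATE:-, TRANSFORM:-, EMIT:P5(v=0,ok=F)] out:-; bubbles=3
Tick 12: [PARSE:-, VALIDATE:-, TRANSFORM:-, EMIT:-] out:P5(v=0); bubbles=4
Total bubble-slots: 28

Answer: 28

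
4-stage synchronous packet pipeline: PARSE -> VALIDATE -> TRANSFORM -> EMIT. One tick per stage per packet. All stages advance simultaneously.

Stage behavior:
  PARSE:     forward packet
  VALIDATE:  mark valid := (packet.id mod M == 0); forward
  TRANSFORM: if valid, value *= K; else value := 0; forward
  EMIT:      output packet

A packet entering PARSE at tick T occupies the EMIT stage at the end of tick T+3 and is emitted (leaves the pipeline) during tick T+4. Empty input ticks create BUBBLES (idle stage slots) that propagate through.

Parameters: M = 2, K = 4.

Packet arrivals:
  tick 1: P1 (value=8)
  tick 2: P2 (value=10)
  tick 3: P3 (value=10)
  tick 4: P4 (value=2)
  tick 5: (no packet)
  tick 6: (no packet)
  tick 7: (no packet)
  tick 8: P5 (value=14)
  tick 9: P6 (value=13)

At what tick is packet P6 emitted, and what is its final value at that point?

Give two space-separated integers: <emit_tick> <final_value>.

Answer: 13 52

Derivation:
Tick 1: [PARSE:P1(v=8,ok=F), VALIDATE:-, TRANSFORM:-, EMIT:-] out:-; in:P1
Tick 2: [PARSE:P2(v=10,ok=F), VALIDATE:P1(v=8,ok=F), TRANSFORM:-, EMIT:-] out:-; in:P2
Tick 3: [PARSE:P3(v=10,ok=F), VALIDATE:P2(v=10,ok=T), TRANSFORM:P1(v=0,ok=F), EMIT:-] out:-; in:P3
Tick 4: [PARSE:P4(v=2,ok=F), VALIDATE:P3(v=10,ok=F), TRANSFORM:P2(v=40,ok=T), EMIT:P1(v=0,ok=F)] out:-; in:P4
Tick 5: [PARSE:-, VALIDATE:P4(v=2,ok=T), TRANSFORM:P3(v=0,ok=F), EMIT:P2(v=40,ok=T)] out:P1(v=0); in:-
Tick 6: [PARSE:-, VALIDATE:-, TRANSFORM:P4(v=8,ok=T), EMIT:P3(v=0,ok=F)] out:P2(v=40); in:-
Tick 7: [PARSE:-, VALIDATE:-, TRANSFORM:-, EMIT:P4(v=8,ok=T)] out:P3(v=0); in:-
Tick 8: [PARSE:P5(v=14,ok=F), VALIDATE:-, TRANSFORM:-, EMIT:-] out:P4(v=8); in:P5
Tick 9: [PARSE:P6(v=13,ok=F), VALIDATE:P5(v=14,ok=F), TRANSFORM:-, EMIT:-] out:-; in:P6
Tick 10: [PARSE:-, VALIDATE:P6(v=13,ok=T), TRANSFORM:P5(v=0,ok=F), EMIT:-] out:-; in:-
Tick 11: [PARSE:-, VALIDATE:-, TRANSFORM:P6(v=52,ok=T), EMIT:P5(v=0,ok=F)] out:-; in:-
Tick 12: [PARSE:-, VALIDATE:-, TRANSFORM:-, EMIT:P6(v=52,ok=T)] out:P5(v=0); in:-
Tick 13: [PARSE:-, VALIDATE:-, TRANSFORM:-, EMIT:-] out:P6(v=52); in:-
P6: arrives tick 9, valid=True (id=6, id%2=0), emit tick 13, final value 52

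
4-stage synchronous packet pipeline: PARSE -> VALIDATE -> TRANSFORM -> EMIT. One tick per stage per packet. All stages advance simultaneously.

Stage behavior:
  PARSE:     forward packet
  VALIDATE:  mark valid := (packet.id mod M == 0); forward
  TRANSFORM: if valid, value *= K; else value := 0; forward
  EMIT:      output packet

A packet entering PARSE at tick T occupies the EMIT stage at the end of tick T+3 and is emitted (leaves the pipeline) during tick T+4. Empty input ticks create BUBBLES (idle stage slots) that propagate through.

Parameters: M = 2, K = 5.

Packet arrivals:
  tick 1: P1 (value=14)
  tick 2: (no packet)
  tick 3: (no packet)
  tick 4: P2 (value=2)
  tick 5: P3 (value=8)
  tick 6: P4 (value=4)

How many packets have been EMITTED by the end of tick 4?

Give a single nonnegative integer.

Tick 1: [PARSE:P1(v=14,ok=F), VALIDATE:-, TRANSFORM:-, EMIT:-] out:-; in:P1
Tick 2: [PARSE:-, VALIDATE:P1(v=14,ok=F), TRANSFORM:-, EMIT:-] out:-; in:-
Tick 3: [PARSE:-, VALIDATE:-, TRANSFORM:P1(v=0,ok=F), EMIT:-] out:-; in:-
Tick 4: [PARSE:P2(v=2,ok=F), VALIDATE:-, TRANSFORM:-, EMIT:P1(v=0,ok=F)] out:-; in:P2
Emitted by tick 4: []

Answer: 0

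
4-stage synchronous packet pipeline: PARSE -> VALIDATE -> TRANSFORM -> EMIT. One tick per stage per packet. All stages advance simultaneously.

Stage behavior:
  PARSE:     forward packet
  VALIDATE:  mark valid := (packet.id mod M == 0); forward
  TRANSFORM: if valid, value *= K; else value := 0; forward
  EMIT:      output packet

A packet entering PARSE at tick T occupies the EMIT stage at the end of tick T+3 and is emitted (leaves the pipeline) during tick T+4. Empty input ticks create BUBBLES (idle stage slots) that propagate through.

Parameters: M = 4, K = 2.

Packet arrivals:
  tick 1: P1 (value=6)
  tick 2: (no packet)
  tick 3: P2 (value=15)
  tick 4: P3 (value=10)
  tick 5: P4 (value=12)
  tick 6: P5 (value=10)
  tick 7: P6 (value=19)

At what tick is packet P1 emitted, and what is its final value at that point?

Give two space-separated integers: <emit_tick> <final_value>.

Tick 1: [PARSE:P1(v=6,ok=F), VALIDATE:-, TRANSFORM:-, EMIT:-] out:-; in:P1
Tick 2: [PARSE:-, VALIDATE:P1(v=6,ok=F), TRANSFORM:-, EMIT:-] out:-; in:-
Tick 3: [PARSE:P2(v=15,ok=F), VALIDATE:-, TRANSFORM:P1(v=0,ok=F), EMIT:-] out:-; in:P2
Tick 4: [PARSE:P3(v=10,ok=F), VALIDATE:P2(v=15,ok=F), TRANSFORM:-, EMIT:P1(v=0,ok=F)] out:-; in:P3
Tick 5: [PARSE:P4(v=12,ok=F), VALIDATE:P3(v=10,ok=F), TRANSFORM:P2(v=0,ok=F), EMIT:-] out:P1(v=0); in:P4
Tick 6: [PARSE:P5(v=10,ok=F), VALIDATE:P4(v=12,ok=T), TRANSFORM:P3(v=0,ok=F), EMIT:P2(v=0,ok=F)] out:-; in:P5
Tick 7: [PARSE:P6(v=19,ok=F), VALIDATE:P5(v=10,ok=F), TRANSFORM:P4(v=24,ok=T), EMIT:P3(v=0,ok=F)] out:P2(v=0); in:P6
Tick 8: [PARSE:-, VALIDATE:P6(v=19,ok=F), TRANSFORM:P5(v=0,ok=F), EMIT:P4(v=24,ok=T)] out:P3(v=0); in:-
Tick 9: [PARSE:-, VALIDATE:-, TRANSFORM:P6(v=0,ok=F), EMIT:P5(v=0,ok=F)] out:P4(v=24); in:-
Tick 10: [PARSE:-, VALIDATE:-, TRANSFORM:-, EMIT:P6(v=0,ok=F)] out:P5(v=0); in:-
Tick 11: [PARSE:-, VALIDATE:-, TRANSFORM:-, EMIT:-] out:P6(v=0); in:-
P1: arrives tick 1, valid=False (id=1, id%4=1), emit tick 5, final value 0

Answer: 5 0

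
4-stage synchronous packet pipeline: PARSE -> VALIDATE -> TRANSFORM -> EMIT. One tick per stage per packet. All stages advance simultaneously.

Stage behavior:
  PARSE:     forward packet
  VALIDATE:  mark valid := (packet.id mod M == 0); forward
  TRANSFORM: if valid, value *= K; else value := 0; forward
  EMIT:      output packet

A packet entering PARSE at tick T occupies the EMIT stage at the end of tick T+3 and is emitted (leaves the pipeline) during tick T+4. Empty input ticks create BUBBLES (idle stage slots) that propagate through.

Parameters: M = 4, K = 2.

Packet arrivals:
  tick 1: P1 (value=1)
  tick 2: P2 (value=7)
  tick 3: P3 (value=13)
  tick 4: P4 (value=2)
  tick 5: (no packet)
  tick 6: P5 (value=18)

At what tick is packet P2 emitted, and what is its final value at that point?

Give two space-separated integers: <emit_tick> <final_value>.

Tick 1: [PARSE:P1(v=1,ok=F), VALIDATE:-, TRANSFORM:-, EMIT:-] out:-; in:P1
Tick 2: [PARSE:P2(v=7,ok=F), VALIDATE:P1(v=1,ok=F), TRANSFORM:-, EMIT:-] out:-; in:P2
Tick 3: [PARSE:P3(v=13,ok=F), VALIDATE:P2(v=7,ok=F), TRANSFORM:P1(v=0,ok=F), EMIT:-] out:-; in:P3
Tick 4: [PARSE:P4(v=2,ok=F), VALIDATE:P3(v=13,ok=F), TRANSFORM:P2(v=0,ok=F), EMIT:P1(v=0,ok=F)] out:-; in:P4
Tick 5: [PARSE:-, VALIDATE:P4(v=2,ok=T), TRANSFORM:P3(v=0,ok=F), EMIT:P2(v=0,ok=F)] out:P1(v=0); in:-
Tick 6: [PARSE:P5(v=18,ok=F), VALIDATE:-, TRANSFORM:P4(v=4,ok=T), EMIT:P3(v=0,ok=F)] out:P2(v=0); in:P5
Tick 7: [PARSE:-, VALIDATE:P5(v=18,ok=F), TRANSFORM:-, EMIT:P4(v=4,ok=T)] out:P3(v=0); in:-
Tick 8: [PARSE:-, VALIDATE:-, TRANSFORM:P5(v=0,ok=F), EMIT:-] out:P4(v=4); in:-
Tick 9: [PARSE:-, VALIDATE:-, TRANSFORM:-, EMIT:P5(v=0,ok=F)] out:-; in:-
Tick 10: [PARSE:-, VALIDATE:-, TRANSFORM:-, EMIT:-] out:P5(v=0); in:-
P2: arrives tick 2, valid=False (id=2, id%4=2), emit tick 6, final value 0

Answer: 6 0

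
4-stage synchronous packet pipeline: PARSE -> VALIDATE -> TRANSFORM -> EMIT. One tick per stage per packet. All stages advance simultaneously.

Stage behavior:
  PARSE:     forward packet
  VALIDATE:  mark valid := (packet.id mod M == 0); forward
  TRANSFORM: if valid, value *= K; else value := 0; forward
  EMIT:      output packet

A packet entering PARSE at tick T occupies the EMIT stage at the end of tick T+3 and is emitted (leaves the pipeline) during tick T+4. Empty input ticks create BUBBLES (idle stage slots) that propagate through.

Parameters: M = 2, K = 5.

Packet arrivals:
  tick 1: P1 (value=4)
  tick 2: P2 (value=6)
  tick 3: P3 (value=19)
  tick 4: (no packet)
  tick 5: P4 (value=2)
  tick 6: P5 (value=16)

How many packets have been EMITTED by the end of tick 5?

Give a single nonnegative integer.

Answer: 1

Derivation:
Tick 1: [PARSE:P1(v=4,ok=F), VALIDATE:-, TRANSFORM:-, EMIT:-] out:-; in:P1
Tick 2: [PARSE:P2(v=6,ok=F), VALIDATE:P1(v=4,ok=F), TRANSFORM:-, EMIT:-] out:-; in:P2
Tick 3: [PARSE:P3(v=19,ok=F), VALIDATE:P2(v=6,ok=T), TRANSFORM:P1(v=0,ok=F), EMIT:-] out:-; in:P3
Tick 4: [PARSE:-, VALIDATE:P3(v=19,ok=F), TRANSFORM:P2(v=30,ok=T), EMIT:P1(v=0,ok=F)] out:-; in:-
Tick 5: [PARSE:P4(v=2,ok=F), VALIDATE:-, TRANSFORM:P3(v=0,ok=F), EMIT:P2(v=30,ok=T)] out:P1(v=0); in:P4
Emitted by tick 5: ['P1']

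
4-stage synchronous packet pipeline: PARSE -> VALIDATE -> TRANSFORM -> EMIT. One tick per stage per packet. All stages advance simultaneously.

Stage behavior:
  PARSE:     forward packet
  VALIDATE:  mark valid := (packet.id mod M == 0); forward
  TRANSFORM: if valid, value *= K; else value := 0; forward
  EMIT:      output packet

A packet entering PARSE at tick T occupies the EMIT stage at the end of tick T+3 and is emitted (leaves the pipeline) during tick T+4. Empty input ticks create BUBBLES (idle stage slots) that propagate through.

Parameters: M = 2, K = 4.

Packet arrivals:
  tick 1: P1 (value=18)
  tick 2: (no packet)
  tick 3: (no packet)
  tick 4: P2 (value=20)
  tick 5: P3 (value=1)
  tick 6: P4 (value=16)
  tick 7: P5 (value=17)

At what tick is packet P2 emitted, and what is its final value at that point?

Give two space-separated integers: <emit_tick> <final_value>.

Answer: 8 80

Derivation:
Tick 1: [PARSE:P1(v=18,ok=F), VALIDATE:-, TRANSFORM:-, EMIT:-] out:-; in:P1
Tick 2: [PARSE:-, VALIDATE:P1(v=18,ok=F), TRANSFORM:-, EMIT:-] out:-; in:-
Tick 3: [PARSE:-, VALIDATE:-, TRANSFORM:P1(v=0,ok=F), EMIT:-] out:-; in:-
Tick 4: [PARSE:P2(v=20,ok=F), VALIDATE:-, TRANSFORM:-, EMIT:P1(v=0,ok=F)] out:-; in:P2
Tick 5: [PARSE:P3(v=1,ok=F), VALIDATE:P2(v=20,ok=T), TRANSFORM:-, EMIT:-] out:P1(v=0); in:P3
Tick 6: [PARSE:P4(v=16,ok=F), VALIDATE:P3(v=1,ok=F), TRANSFORM:P2(v=80,ok=T), EMIT:-] out:-; in:P4
Tick 7: [PARSE:P5(v=17,ok=F), VALIDATE:P4(v=16,ok=T), TRANSFORM:P3(v=0,ok=F), EMIT:P2(v=80,ok=T)] out:-; in:P5
Tick 8: [PARSE:-, VALIDATE:P5(v=17,ok=F), TRANSFORM:P4(v=64,ok=T), EMIT:P3(v=0,ok=F)] out:P2(v=80); in:-
Tick 9: [PARSE:-, VALIDATE:-, TRANSFORM:P5(v=0,ok=F), EMIT:P4(v=64,ok=T)] out:P3(v=0); in:-
Tick 10: [PARSE:-, VALIDATE:-, TRANSFORM:-, EMIT:P5(v=0,ok=F)] out:P4(v=64); in:-
Tick 11: [PARSE:-, VALIDATE:-, TRANSFORM:-, EMIT:-] out:P5(v=0); in:-
P2: arrives tick 4, valid=True (id=2, id%2=0), emit tick 8, final value 80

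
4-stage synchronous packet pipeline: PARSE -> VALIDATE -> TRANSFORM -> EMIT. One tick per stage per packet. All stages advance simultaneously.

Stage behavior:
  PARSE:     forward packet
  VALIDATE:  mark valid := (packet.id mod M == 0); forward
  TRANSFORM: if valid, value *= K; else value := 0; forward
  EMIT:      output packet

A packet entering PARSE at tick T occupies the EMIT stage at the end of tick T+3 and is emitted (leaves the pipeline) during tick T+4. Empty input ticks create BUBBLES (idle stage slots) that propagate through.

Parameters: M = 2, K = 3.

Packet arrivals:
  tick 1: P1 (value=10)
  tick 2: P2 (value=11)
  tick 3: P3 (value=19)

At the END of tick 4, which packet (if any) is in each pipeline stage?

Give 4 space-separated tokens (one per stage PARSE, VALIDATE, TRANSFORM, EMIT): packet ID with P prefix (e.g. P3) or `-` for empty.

Answer: - P3 P2 P1

Derivation:
Tick 1: [PARSE:P1(v=10,ok=F), VALIDATE:-, TRANSFORM:-, EMIT:-] out:-; in:P1
Tick 2: [PARSE:P2(v=11,ok=F), VALIDATE:P1(v=10,ok=F), TRANSFORM:-, EMIT:-] out:-; in:P2
Tick 3: [PARSE:P3(v=19,ok=F), VALIDATE:P2(v=11,ok=T), TRANSFORM:P1(v=0,ok=F), EMIT:-] out:-; in:P3
Tick 4: [PARSE:-, VALIDATE:P3(v=19,ok=F), TRANSFORM:P2(v=33,ok=T), EMIT:P1(v=0,ok=F)] out:-; in:-
At end of tick 4: ['-', 'P3', 'P2', 'P1']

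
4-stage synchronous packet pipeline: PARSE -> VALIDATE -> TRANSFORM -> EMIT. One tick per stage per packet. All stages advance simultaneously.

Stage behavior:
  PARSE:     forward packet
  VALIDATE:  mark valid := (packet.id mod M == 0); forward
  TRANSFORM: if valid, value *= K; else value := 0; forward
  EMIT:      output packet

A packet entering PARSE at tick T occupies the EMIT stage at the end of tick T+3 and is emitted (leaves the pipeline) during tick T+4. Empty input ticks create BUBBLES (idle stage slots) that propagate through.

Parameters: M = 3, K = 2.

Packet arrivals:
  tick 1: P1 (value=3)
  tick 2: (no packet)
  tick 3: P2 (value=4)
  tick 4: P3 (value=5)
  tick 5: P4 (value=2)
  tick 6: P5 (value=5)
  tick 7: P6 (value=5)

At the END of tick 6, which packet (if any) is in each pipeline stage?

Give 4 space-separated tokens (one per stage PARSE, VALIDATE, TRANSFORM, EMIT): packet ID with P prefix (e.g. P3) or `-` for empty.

Answer: P5 P4 P3 P2

Derivation:
Tick 1: [PARSE:P1(v=3,ok=F), VALIDATE:-, TRANSFORM:-, EMIT:-] out:-; in:P1
Tick 2: [PARSE:-, VALIDATE:P1(v=3,ok=F), TRANSFORM:-, EMIT:-] out:-; in:-
Tick 3: [PARSE:P2(v=4,ok=F), VALIDATE:-, TRANSFORM:P1(v=0,ok=F), EMIT:-] out:-; in:P2
Tick 4: [PARSE:P3(v=5,ok=F), VALIDATE:P2(v=4,ok=F), TRANSFORM:-, EMIT:P1(v=0,ok=F)] out:-; in:P3
Tick 5: [PARSE:P4(v=2,ok=F), VALIDATE:P3(v=5,ok=T), TRANSFORM:P2(v=0,ok=F), EMIT:-] out:P1(v=0); in:P4
Tick 6: [PARSE:P5(v=5,ok=F), VALIDATE:P4(v=2,ok=F), TRANSFORM:P3(v=10,ok=T), EMIT:P2(v=0,ok=F)] out:-; in:P5
At end of tick 6: ['P5', 'P4', 'P3', 'P2']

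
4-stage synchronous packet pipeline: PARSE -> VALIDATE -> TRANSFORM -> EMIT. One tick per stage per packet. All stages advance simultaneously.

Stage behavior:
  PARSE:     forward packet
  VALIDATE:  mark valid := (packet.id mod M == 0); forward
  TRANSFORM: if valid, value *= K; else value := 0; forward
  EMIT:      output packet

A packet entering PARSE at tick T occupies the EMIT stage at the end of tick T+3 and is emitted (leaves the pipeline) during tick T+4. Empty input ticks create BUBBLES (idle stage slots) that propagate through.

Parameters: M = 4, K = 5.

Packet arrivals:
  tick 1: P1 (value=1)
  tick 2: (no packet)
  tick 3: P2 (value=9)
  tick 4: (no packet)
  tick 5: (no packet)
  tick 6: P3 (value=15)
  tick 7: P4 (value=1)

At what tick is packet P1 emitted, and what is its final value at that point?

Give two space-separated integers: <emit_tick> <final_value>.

Answer: 5 0

Derivation:
Tick 1: [PARSE:P1(v=1,ok=F), VALIDATE:-, TRANSFORM:-, EMIT:-] out:-; in:P1
Tick 2: [PARSE:-, VALIDATE:P1(v=1,ok=F), TRANSFORM:-, EMIT:-] out:-; in:-
Tick 3: [PARSE:P2(v=9,ok=F), VALIDATE:-, TRANSFORM:P1(v=0,ok=F), EMIT:-] out:-; in:P2
Tick 4: [PARSE:-, VALIDATE:P2(v=9,ok=F), TRANSFORM:-, EMIT:P1(v=0,ok=F)] out:-; in:-
Tick 5: [PARSE:-, VALIDATE:-, TRANSFORM:P2(v=0,ok=F), EMIT:-] out:P1(v=0); in:-
Tick 6: [PARSE:P3(v=15,ok=F), VALIDATE:-, TRANSFORM:-, EMIT:P2(v=0,ok=F)] out:-; in:P3
Tick 7: [PARSE:P4(v=1,ok=F), VALIDATE:P3(v=15,ok=F), TRANSFORM:-, EMIT:-] out:P2(v=0); in:P4
Tick 8: [PARSE:-, VALIDATE:P4(v=1,ok=T), TRANSFORM:P3(v=0,ok=F), EMIT:-] out:-; in:-
Tick 9: [PARSE:-, VALIDATE:-, TRANSFORM:P4(v=5,ok=T), EMIT:P3(v=0,ok=F)] out:-; in:-
Tick 10: [PARSE:-, VALIDATE:-, TRANSFORM:-, EMIT:P4(v=5,ok=T)] out:P3(v=0); in:-
Tick 11: [PARSE:-, VALIDATE:-, TRANSFORM:-, EMIT:-] out:P4(v=5); in:-
P1: arrives tick 1, valid=False (id=1, id%4=1), emit tick 5, final value 0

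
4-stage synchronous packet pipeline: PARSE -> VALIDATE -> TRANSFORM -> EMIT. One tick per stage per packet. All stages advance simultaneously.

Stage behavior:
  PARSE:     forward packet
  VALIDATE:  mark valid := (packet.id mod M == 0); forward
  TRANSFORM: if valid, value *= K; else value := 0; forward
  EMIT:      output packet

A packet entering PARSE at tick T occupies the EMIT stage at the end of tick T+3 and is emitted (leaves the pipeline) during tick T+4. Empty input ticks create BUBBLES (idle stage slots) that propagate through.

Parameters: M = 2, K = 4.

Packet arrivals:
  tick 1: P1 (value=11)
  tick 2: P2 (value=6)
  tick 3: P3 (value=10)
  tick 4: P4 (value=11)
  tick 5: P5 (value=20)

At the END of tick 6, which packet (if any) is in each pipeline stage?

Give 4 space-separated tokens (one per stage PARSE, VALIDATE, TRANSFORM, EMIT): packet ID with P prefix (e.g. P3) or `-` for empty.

Answer: - P5 P4 P3

Derivation:
Tick 1: [PARSE:P1(v=11,ok=F), VALIDATE:-, TRANSFORM:-, EMIT:-] out:-; in:P1
Tick 2: [PARSE:P2(v=6,ok=F), VALIDATE:P1(v=11,ok=F), TRANSFORM:-, EMIT:-] out:-; in:P2
Tick 3: [PARSE:P3(v=10,ok=F), VALIDATE:P2(v=6,ok=T), TRANSFORM:P1(v=0,ok=F), EMIT:-] out:-; in:P3
Tick 4: [PARSE:P4(v=11,ok=F), VALIDATE:P3(v=10,ok=F), TRANSFORM:P2(v=24,ok=T), EMIT:P1(v=0,ok=F)] out:-; in:P4
Tick 5: [PARSE:P5(v=20,ok=F), VALIDATE:P4(v=11,ok=T), TRANSFORM:P3(v=0,ok=F), EMIT:P2(v=24,ok=T)] out:P1(v=0); in:P5
Tick 6: [PARSE:-, VALIDATE:P5(v=20,ok=F), TRANSFORM:P4(v=44,ok=T), EMIT:P3(v=0,ok=F)] out:P2(v=24); in:-
At end of tick 6: ['-', 'P5', 'P4', 'P3']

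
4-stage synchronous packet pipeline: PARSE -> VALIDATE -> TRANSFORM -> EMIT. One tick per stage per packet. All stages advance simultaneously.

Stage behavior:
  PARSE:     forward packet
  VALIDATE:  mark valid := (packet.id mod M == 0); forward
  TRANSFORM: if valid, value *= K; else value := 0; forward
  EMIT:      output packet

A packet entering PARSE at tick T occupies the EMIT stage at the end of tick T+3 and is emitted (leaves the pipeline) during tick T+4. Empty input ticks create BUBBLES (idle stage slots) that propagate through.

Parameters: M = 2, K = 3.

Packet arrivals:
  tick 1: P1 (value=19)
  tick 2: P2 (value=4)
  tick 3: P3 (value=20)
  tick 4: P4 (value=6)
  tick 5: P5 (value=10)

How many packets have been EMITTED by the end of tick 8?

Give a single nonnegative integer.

Answer: 4

Derivation:
Tick 1: [PARSE:P1(v=19,ok=F), VALIDATE:-, TRANSFORM:-, EMIT:-] out:-; in:P1
Tick 2: [PARSE:P2(v=4,ok=F), VALIDATE:P1(v=19,ok=F), TRANSFORM:-, EMIT:-] out:-; in:P2
Tick 3: [PARSE:P3(v=20,ok=F), VALIDATE:P2(v=4,ok=T), TRANSFORM:P1(v=0,ok=F), EMIT:-] out:-; in:P3
Tick 4: [PARSE:P4(v=6,ok=F), VALIDATE:P3(v=20,ok=F), TRANSFORM:P2(v=12,ok=T), EMIT:P1(v=0,ok=F)] out:-; in:P4
Tick 5: [PARSE:P5(v=10,ok=F), VALIDATE:P4(v=6,ok=T), TRANSFORM:P3(v=0,ok=F), EMIT:P2(v=12,ok=T)] out:P1(v=0); in:P5
Tick 6: [PARSE:-, VALIDATE:P5(v=10,ok=F), TRANSFORM:P4(v=18,ok=T), EMIT:P3(v=0,ok=F)] out:P2(v=12); in:-
Tick 7: [PARSE:-, VALIDATE:-, TRANSFORM:P5(v=0,ok=F), EMIT:P4(v=18,ok=T)] out:P3(v=0); in:-
Tick 8: [PARSE:-, VALIDATE:-, TRANSFORM:-, EMIT:P5(v=0,ok=F)] out:P4(v=18); in:-
Emitted by tick 8: ['P1', 'P2', 'P3', 'P4']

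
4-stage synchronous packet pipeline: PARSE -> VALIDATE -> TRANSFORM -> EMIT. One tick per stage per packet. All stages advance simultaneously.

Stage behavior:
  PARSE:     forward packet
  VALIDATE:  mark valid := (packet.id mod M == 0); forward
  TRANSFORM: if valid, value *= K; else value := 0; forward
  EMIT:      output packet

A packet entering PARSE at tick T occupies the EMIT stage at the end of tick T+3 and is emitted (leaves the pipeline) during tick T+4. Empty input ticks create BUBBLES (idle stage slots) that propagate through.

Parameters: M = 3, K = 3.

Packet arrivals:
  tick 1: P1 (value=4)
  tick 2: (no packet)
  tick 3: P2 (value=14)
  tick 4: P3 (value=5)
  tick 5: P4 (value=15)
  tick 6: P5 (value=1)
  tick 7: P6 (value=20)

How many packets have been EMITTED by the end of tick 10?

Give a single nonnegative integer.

Tick 1: [PARSE:P1(v=4,ok=F), VALIDATE:-, TRANSFORM:-, EMIT:-] out:-; in:P1
Tick 2: [PARSE:-, VALIDATE:P1(v=4,ok=F), TRANSFORM:-, EMIT:-] out:-; in:-
Tick 3: [PARSE:P2(v=14,ok=F), VALIDATE:-, TRANSFORM:P1(v=0,ok=F), EMIT:-] out:-; in:P2
Tick 4: [PARSE:P3(v=5,ok=F), VALIDATE:P2(v=14,ok=F), TRANSFORM:-, EMIT:P1(v=0,ok=F)] out:-; in:P3
Tick 5: [PARSE:P4(v=15,ok=F), VALIDATE:P3(v=5,ok=T), TRANSFORM:P2(v=0,ok=F), EMIT:-] out:P1(v=0); in:P4
Tick 6: [PARSE:P5(v=1,ok=F), VALIDATE:P4(v=15,ok=F), TRANSFORM:P3(v=15,ok=T), EMIT:P2(v=0,ok=F)] out:-; in:P5
Tick 7: [PARSE:P6(v=20,ok=F), VALIDATE:P5(v=1,ok=F), TRANSFORM:P4(v=0,ok=F), EMIT:P3(v=15,ok=T)] out:P2(v=0); in:P6
Tick 8: [PARSE:-, VALIDATE:P6(v=20,ok=T), TRANSFORM:P5(v=0,ok=F), EMIT:P4(v=0,ok=F)] out:P3(v=15); in:-
Tick 9: [PARSE:-, VALIDATE:-, TRANSFORM:P6(v=60,ok=T), EMIT:P5(v=0,ok=F)] out:P4(v=0); in:-
Tick 10: [PARSE:-, VALIDATE:-, TRANSFORM:-, EMIT:P6(v=60,ok=T)] out:P5(v=0); in:-
Emitted by tick 10: ['P1', 'P2', 'P3', 'P4', 'P5']

Answer: 5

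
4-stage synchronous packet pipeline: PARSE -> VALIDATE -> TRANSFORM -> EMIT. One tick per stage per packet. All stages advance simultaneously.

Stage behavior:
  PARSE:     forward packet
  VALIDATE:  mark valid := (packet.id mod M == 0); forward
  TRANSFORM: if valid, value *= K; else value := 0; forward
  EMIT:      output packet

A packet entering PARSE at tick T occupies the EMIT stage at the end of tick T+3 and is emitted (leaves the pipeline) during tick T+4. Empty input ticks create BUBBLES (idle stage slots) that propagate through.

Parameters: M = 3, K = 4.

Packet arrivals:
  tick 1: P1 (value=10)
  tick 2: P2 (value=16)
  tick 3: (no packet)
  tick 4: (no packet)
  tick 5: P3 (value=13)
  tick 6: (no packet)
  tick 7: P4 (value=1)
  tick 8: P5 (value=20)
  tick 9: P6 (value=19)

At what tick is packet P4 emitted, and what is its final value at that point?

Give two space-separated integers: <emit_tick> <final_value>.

Answer: 11 0

Derivation:
Tick 1: [PARSE:P1(v=10,ok=F), VALIDATE:-, TRANSFORM:-, EMIT:-] out:-; in:P1
Tick 2: [PARSE:P2(v=16,ok=F), VALIDATE:P1(v=10,ok=F), TRANSFORM:-, EMIT:-] out:-; in:P2
Tick 3: [PARSE:-, VALIDATE:P2(v=16,ok=F), TRANSFORM:P1(v=0,ok=F), EMIT:-] out:-; in:-
Tick 4: [PARSE:-, VALIDATE:-, TRANSFORM:P2(v=0,ok=F), EMIT:P1(v=0,ok=F)] out:-; in:-
Tick 5: [PARSE:P3(v=13,ok=F), VALIDATE:-, TRANSFORM:-, EMIT:P2(v=0,ok=F)] out:P1(v=0); in:P3
Tick 6: [PARSE:-, VALIDATE:P3(v=13,ok=T), TRANSFORM:-, EMIT:-] out:P2(v=0); in:-
Tick 7: [PARSE:P4(v=1,ok=F), VALIDATE:-, TRANSFORM:P3(v=52,ok=T), EMIT:-] out:-; in:P4
Tick 8: [PARSE:P5(v=20,ok=F), VALIDATE:P4(v=1,ok=F), TRANSFORM:-, EMIT:P3(v=52,ok=T)] out:-; in:P5
Tick 9: [PARSE:P6(v=19,ok=F), VALIDATE:P5(v=20,ok=F), TRANSFORM:P4(v=0,ok=F), EMIT:-] out:P3(v=52); in:P6
Tick 10: [PARSE:-, VALIDATE:P6(v=19,ok=T), TRANSFORM:P5(v=0,ok=F), EMIT:P4(v=0,ok=F)] out:-; in:-
Tick 11: [PARSE:-, VALIDATE:-, TRANSFORM:P6(v=76,ok=T), EMIT:P5(v=0,ok=F)] out:P4(v=0); in:-
Tick 12: [PARSE:-, VALIDATE:-, TRANSFORM:-, EMIT:P6(v=76,ok=T)] out:P5(v=0); in:-
Tick 13: [PARSE:-, VALIDATE:-, TRANSFORM:-, EMIT:-] out:P6(v=76); in:-
P4: arrives tick 7, valid=False (id=4, id%3=1), emit tick 11, final value 0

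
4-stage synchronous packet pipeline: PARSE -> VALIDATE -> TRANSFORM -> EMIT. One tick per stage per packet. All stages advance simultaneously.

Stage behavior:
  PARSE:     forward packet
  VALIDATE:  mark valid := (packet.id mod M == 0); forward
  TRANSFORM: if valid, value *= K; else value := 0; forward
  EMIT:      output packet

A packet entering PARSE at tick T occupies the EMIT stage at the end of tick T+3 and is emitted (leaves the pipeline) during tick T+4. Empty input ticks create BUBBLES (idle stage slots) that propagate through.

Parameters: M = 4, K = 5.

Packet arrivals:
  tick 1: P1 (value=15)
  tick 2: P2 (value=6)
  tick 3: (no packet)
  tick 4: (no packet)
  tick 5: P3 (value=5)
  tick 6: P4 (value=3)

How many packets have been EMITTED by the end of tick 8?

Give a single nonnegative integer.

Answer: 2

Derivation:
Tick 1: [PARSE:P1(v=15,ok=F), VALIDATE:-, TRANSFORM:-, EMIT:-] out:-; in:P1
Tick 2: [PARSE:P2(v=6,ok=F), VALIDATE:P1(v=15,ok=F), TRANSFORM:-, EMIT:-] out:-; in:P2
Tick 3: [PARSE:-, VALIDATE:P2(v=6,ok=F), TRANSFORM:P1(v=0,ok=F), EMIT:-] out:-; in:-
Tick 4: [PARSE:-, VALIDATE:-, TRANSFORM:P2(v=0,ok=F), EMIT:P1(v=0,ok=F)] out:-; in:-
Tick 5: [PARSE:P3(v=5,ok=F), VALIDATE:-, TRANSFORM:-, EMIT:P2(v=0,ok=F)] out:P1(v=0); in:P3
Tick 6: [PARSE:P4(v=3,ok=F), VALIDATE:P3(v=5,ok=F), TRANSFORM:-, EMIT:-] out:P2(v=0); in:P4
Tick 7: [PARSE:-, VALIDATE:P4(v=3,ok=T), TRANSFORM:P3(v=0,ok=F), EMIT:-] out:-; in:-
Tick 8: [PARSE:-, VALIDATE:-, TRANSFORM:P4(v=15,ok=T), EMIT:P3(v=0,ok=F)] out:-; in:-
Emitted by tick 8: ['P1', 'P2']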